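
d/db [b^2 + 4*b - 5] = 2*b + 4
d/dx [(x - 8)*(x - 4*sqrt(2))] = 2*x - 8 - 4*sqrt(2)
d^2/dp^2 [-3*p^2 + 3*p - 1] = -6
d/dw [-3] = 0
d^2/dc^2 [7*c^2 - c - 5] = 14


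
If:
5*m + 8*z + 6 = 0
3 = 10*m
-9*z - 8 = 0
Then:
No Solution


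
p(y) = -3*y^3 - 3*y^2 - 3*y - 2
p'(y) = -9*y^2 - 6*y - 3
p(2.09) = -48.76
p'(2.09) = -54.85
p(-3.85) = 136.28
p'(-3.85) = -113.30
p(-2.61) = 38.73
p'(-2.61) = -48.65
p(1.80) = -34.62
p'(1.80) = -42.96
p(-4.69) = 255.57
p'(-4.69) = -172.82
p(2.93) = -112.01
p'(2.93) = -97.84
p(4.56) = -362.52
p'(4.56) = -217.50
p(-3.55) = 105.06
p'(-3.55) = -95.12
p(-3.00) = 61.00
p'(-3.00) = -66.00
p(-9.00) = 1969.00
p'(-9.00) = -678.00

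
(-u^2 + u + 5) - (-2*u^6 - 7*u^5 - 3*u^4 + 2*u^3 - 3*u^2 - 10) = 2*u^6 + 7*u^5 + 3*u^4 - 2*u^3 + 2*u^2 + u + 15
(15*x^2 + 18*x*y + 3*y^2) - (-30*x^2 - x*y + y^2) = 45*x^2 + 19*x*y + 2*y^2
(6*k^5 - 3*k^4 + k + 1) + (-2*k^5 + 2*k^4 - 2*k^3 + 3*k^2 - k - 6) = 4*k^5 - k^4 - 2*k^3 + 3*k^2 - 5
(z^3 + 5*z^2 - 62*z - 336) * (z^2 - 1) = z^5 + 5*z^4 - 63*z^3 - 341*z^2 + 62*z + 336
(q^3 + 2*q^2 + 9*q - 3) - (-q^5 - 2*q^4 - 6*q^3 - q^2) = q^5 + 2*q^4 + 7*q^3 + 3*q^2 + 9*q - 3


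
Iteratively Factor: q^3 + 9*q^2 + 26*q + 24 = (q + 2)*(q^2 + 7*q + 12) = (q + 2)*(q + 3)*(q + 4)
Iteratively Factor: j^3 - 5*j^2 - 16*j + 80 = (j - 4)*(j^2 - j - 20) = (j - 5)*(j - 4)*(j + 4)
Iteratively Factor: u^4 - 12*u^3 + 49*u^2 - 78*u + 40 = (u - 4)*(u^3 - 8*u^2 + 17*u - 10) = (u - 4)*(u - 2)*(u^2 - 6*u + 5) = (u - 5)*(u - 4)*(u - 2)*(u - 1)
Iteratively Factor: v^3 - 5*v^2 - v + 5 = (v + 1)*(v^2 - 6*v + 5) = (v - 1)*(v + 1)*(v - 5)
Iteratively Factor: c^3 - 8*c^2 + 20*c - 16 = (c - 4)*(c^2 - 4*c + 4) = (c - 4)*(c - 2)*(c - 2)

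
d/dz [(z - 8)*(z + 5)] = 2*z - 3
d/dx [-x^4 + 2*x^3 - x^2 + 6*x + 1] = -4*x^3 + 6*x^2 - 2*x + 6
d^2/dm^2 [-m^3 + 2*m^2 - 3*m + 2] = 4 - 6*m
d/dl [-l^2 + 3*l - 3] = 3 - 2*l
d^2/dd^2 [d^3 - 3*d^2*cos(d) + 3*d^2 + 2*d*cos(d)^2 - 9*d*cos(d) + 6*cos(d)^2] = 3*d^2*cos(d) + 12*d*sin(d) + 9*d*cos(d) - 4*d*cos(2*d) + 6*d + 18*sin(d) - 4*sin(2*d) - 6*cos(d) - 12*cos(2*d) + 6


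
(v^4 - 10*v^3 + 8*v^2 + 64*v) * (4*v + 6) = 4*v^5 - 34*v^4 - 28*v^3 + 304*v^2 + 384*v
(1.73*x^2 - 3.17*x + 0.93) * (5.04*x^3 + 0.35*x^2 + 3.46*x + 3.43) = 8.7192*x^5 - 15.3713*x^4 + 9.5635*x^3 - 4.7088*x^2 - 7.6553*x + 3.1899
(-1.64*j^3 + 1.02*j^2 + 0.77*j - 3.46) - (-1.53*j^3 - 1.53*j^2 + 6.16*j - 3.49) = -0.11*j^3 + 2.55*j^2 - 5.39*j + 0.0300000000000002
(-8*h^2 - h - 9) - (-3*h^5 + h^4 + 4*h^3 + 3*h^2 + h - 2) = 3*h^5 - h^4 - 4*h^3 - 11*h^2 - 2*h - 7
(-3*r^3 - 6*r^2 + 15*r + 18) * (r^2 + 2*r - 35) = -3*r^5 - 12*r^4 + 108*r^3 + 258*r^2 - 489*r - 630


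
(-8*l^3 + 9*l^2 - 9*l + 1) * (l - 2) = -8*l^4 + 25*l^3 - 27*l^2 + 19*l - 2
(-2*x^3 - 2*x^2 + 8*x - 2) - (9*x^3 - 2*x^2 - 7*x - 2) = -11*x^3 + 15*x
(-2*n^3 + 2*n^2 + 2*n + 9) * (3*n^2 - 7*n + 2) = -6*n^5 + 20*n^4 - 12*n^3 + 17*n^2 - 59*n + 18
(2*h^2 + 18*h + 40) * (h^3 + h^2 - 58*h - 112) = 2*h^5 + 20*h^4 - 58*h^3 - 1228*h^2 - 4336*h - 4480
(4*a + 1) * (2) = 8*a + 2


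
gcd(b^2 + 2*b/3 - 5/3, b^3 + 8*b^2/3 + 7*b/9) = 1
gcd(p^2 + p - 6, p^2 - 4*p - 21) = p + 3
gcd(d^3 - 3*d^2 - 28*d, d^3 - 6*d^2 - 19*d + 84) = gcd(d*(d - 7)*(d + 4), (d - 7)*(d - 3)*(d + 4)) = d^2 - 3*d - 28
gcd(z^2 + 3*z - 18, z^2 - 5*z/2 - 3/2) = z - 3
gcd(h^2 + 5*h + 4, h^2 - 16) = h + 4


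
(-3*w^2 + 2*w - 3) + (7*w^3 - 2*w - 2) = 7*w^3 - 3*w^2 - 5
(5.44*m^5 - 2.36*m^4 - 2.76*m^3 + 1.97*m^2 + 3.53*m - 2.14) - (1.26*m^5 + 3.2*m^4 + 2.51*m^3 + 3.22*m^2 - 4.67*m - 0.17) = 4.18*m^5 - 5.56*m^4 - 5.27*m^3 - 1.25*m^2 + 8.2*m - 1.97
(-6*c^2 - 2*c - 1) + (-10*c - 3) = -6*c^2 - 12*c - 4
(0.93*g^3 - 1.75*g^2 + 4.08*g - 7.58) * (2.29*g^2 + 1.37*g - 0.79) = 2.1297*g^5 - 2.7334*g^4 + 6.211*g^3 - 10.3861*g^2 - 13.6078*g + 5.9882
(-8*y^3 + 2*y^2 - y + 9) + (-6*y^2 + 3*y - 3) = -8*y^3 - 4*y^2 + 2*y + 6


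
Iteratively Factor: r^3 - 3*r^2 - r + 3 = (r + 1)*(r^2 - 4*r + 3) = (r - 3)*(r + 1)*(r - 1)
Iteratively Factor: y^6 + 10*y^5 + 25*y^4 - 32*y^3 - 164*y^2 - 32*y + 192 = (y + 3)*(y^5 + 7*y^4 + 4*y^3 - 44*y^2 - 32*y + 64) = (y + 3)*(y + 4)*(y^4 + 3*y^3 - 8*y^2 - 12*y + 16) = (y + 2)*(y + 3)*(y + 4)*(y^3 + y^2 - 10*y + 8) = (y + 2)*(y + 3)*(y + 4)^2*(y^2 - 3*y + 2) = (y - 2)*(y + 2)*(y + 3)*(y + 4)^2*(y - 1)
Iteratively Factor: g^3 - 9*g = (g - 3)*(g^2 + 3*g) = g*(g - 3)*(g + 3)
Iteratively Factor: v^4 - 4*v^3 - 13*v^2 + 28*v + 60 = (v - 3)*(v^3 - v^2 - 16*v - 20) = (v - 5)*(v - 3)*(v^2 + 4*v + 4) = (v - 5)*(v - 3)*(v + 2)*(v + 2)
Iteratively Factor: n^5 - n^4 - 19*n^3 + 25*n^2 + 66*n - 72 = (n - 3)*(n^4 + 2*n^3 - 13*n^2 - 14*n + 24) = (n - 3)*(n + 4)*(n^3 - 2*n^2 - 5*n + 6) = (n - 3)*(n - 1)*(n + 4)*(n^2 - n - 6) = (n - 3)*(n - 1)*(n + 2)*(n + 4)*(n - 3)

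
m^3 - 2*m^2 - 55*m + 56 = (m - 8)*(m - 1)*(m + 7)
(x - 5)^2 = x^2 - 10*x + 25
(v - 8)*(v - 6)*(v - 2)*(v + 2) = v^4 - 14*v^3 + 44*v^2 + 56*v - 192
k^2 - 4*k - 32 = (k - 8)*(k + 4)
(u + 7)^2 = u^2 + 14*u + 49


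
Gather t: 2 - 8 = -6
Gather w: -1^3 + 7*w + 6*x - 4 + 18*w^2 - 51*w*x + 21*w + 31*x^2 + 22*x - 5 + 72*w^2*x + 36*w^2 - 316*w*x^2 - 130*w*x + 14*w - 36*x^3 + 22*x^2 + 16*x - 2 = w^2*(72*x + 54) + w*(-316*x^2 - 181*x + 42) - 36*x^3 + 53*x^2 + 44*x - 12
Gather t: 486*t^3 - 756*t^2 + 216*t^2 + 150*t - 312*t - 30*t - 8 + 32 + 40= 486*t^3 - 540*t^2 - 192*t + 64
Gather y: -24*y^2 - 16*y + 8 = -24*y^2 - 16*y + 8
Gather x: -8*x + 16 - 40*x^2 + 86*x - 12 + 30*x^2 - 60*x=-10*x^2 + 18*x + 4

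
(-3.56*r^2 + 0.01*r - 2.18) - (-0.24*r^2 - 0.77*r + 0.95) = -3.32*r^2 + 0.78*r - 3.13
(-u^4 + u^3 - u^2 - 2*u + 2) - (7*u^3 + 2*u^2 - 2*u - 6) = -u^4 - 6*u^3 - 3*u^2 + 8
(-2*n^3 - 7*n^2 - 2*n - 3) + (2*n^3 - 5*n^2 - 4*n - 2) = -12*n^2 - 6*n - 5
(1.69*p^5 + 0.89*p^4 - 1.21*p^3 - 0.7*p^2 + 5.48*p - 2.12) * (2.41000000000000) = 4.0729*p^5 + 2.1449*p^4 - 2.9161*p^3 - 1.687*p^2 + 13.2068*p - 5.1092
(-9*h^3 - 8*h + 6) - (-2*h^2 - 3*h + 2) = -9*h^3 + 2*h^2 - 5*h + 4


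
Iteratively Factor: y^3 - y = (y - 1)*(y^2 + y) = y*(y - 1)*(y + 1)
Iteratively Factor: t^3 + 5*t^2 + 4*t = (t + 4)*(t^2 + t) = t*(t + 4)*(t + 1)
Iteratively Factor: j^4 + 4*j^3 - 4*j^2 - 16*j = (j + 2)*(j^3 + 2*j^2 - 8*j) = (j + 2)*(j + 4)*(j^2 - 2*j) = (j - 2)*(j + 2)*(j + 4)*(j)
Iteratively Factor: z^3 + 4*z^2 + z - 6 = (z + 2)*(z^2 + 2*z - 3) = (z + 2)*(z + 3)*(z - 1)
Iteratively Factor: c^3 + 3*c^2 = (c)*(c^2 + 3*c) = c*(c + 3)*(c)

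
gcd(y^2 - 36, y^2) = 1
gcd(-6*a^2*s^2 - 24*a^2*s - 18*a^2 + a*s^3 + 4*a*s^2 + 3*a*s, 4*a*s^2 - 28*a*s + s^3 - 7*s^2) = 1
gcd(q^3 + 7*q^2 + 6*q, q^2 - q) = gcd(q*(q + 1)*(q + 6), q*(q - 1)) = q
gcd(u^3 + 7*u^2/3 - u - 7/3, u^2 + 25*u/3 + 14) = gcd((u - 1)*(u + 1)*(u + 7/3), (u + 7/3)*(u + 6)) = u + 7/3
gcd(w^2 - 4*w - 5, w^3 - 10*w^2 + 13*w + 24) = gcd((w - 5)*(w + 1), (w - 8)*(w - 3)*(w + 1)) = w + 1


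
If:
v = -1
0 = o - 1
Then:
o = 1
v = -1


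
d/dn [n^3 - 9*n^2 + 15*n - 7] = 3*n^2 - 18*n + 15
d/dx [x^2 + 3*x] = 2*x + 3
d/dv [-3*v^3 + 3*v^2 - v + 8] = -9*v^2 + 6*v - 1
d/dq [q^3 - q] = 3*q^2 - 1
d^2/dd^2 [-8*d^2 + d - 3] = -16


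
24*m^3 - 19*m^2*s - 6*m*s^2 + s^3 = (-8*m + s)*(-m + s)*(3*m + s)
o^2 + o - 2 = (o - 1)*(o + 2)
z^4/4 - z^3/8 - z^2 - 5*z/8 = z*(z/4 + 1/4)*(z - 5/2)*(z + 1)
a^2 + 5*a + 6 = (a + 2)*(a + 3)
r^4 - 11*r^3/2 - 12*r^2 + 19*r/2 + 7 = (r - 7)*(r - 1)*(r + 1/2)*(r + 2)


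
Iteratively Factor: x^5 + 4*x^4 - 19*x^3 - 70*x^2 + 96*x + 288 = (x + 4)*(x^4 - 19*x^2 + 6*x + 72) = (x + 4)^2*(x^3 - 4*x^2 - 3*x + 18) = (x - 3)*(x + 4)^2*(x^2 - x - 6) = (x - 3)^2*(x + 4)^2*(x + 2)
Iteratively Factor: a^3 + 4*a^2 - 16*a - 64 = (a - 4)*(a^2 + 8*a + 16) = (a - 4)*(a + 4)*(a + 4)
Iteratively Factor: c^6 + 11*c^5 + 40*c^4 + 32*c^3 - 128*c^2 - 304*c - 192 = (c + 3)*(c^5 + 8*c^4 + 16*c^3 - 16*c^2 - 80*c - 64) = (c + 2)*(c + 3)*(c^4 + 6*c^3 + 4*c^2 - 24*c - 32) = (c + 2)^2*(c + 3)*(c^3 + 4*c^2 - 4*c - 16) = (c + 2)^2*(c + 3)*(c + 4)*(c^2 - 4) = (c - 2)*(c + 2)^2*(c + 3)*(c + 4)*(c + 2)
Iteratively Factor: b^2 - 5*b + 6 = (b - 2)*(b - 3)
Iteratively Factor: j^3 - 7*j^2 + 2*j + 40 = (j - 5)*(j^2 - 2*j - 8) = (j - 5)*(j + 2)*(j - 4)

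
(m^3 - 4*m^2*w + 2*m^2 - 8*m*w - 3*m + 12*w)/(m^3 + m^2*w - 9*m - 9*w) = (m^2 - 4*m*w - m + 4*w)/(m^2 + m*w - 3*m - 3*w)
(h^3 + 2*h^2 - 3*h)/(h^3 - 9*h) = (h - 1)/(h - 3)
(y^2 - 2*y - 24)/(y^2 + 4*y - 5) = (y^2 - 2*y - 24)/(y^2 + 4*y - 5)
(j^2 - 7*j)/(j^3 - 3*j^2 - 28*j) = 1/(j + 4)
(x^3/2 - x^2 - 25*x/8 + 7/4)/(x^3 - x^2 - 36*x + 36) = (x^3/2 - x^2 - 25*x/8 + 7/4)/(x^3 - x^2 - 36*x + 36)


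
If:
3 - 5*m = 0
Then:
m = 3/5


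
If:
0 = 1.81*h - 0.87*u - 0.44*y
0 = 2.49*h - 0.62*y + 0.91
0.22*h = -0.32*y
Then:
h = -0.31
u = -0.76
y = 0.21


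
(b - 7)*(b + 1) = b^2 - 6*b - 7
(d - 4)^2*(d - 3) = d^3 - 11*d^2 + 40*d - 48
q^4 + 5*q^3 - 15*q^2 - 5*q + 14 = (q - 2)*(q - 1)*(q + 1)*(q + 7)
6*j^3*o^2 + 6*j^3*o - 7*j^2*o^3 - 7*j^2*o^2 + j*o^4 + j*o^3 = o*(-6*j + o)*(-j + o)*(j*o + j)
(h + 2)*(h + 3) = h^2 + 5*h + 6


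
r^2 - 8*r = r*(r - 8)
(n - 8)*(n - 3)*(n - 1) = n^3 - 12*n^2 + 35*n - 24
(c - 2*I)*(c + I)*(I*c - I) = I*c^3 + c^2 - I*c^2 - c + 2*I*c - 2*I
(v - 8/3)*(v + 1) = v^2 - 5*v/3 - 8/3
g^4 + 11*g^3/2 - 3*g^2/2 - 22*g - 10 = (g - 2)*(g + 5)*(sqrt(2)*g/2 + sqrt(2))*(sqrt(2)*g + sqrt(2)/2)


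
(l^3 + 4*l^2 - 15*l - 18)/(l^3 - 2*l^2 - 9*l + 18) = (l^2 + 7*l + 6)/(l^2 + l - 6)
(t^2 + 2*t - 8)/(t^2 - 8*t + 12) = (t + 4)/(t - 6)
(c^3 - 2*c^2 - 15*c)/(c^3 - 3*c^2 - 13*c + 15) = c/(c - 1)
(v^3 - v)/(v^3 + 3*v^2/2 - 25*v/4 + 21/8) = 8*v*(v^2 - 1)/(8*v^3 + 12*v^2 - 50*v + 21)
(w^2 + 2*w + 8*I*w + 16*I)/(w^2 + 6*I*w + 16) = (w + 2)/(w - 2*I)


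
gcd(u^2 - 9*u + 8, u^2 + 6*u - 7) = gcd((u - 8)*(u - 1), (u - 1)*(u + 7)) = u - 1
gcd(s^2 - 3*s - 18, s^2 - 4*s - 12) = s - 6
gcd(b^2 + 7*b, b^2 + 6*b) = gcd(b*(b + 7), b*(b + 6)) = b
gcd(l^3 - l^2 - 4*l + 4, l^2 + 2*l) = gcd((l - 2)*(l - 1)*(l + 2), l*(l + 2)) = l + 2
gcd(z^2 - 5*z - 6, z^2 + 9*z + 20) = 1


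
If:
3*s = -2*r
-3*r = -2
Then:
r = 2/3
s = -4/9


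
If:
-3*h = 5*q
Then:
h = -5*q/3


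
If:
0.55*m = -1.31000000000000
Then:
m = -2.38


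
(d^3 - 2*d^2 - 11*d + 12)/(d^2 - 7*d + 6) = (d^2 - d - 12)/(d - 6)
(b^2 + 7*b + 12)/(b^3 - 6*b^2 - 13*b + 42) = (b + 4)/(b^2 - 9*b + 14)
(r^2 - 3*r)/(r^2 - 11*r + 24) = r/(r - 8)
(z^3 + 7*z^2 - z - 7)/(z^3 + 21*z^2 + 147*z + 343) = (z^2 - 1)/(z^2 + 14*z + 49)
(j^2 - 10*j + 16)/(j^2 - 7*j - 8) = (j - 2)/(j + 1)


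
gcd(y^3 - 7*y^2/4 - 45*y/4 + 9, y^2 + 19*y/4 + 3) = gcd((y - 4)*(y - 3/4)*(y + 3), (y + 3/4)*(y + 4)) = 1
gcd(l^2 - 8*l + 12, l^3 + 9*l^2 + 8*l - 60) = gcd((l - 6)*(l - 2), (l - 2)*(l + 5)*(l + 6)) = l - 2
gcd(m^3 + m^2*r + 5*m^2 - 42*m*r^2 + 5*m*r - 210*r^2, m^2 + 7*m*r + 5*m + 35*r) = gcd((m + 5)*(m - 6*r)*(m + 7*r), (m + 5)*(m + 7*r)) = m^2 + 7*m*r + 5*m + 35*r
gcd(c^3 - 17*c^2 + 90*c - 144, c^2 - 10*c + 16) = c - 8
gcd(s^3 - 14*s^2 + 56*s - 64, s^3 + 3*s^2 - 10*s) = s - 2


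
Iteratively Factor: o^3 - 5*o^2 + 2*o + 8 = (o + 1)*(o^2 - 6*o + 8) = (o - 2)*(o + 1)*(o - 4)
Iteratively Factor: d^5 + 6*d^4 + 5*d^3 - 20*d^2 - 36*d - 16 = (d + 4)*(d^4 + 2*d^3 - 3*d^2 - 8*d - 4) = (d + 1)*(d + 4)*(d^3 + d^2 - 4*d - 4) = (d + 1)*(d + 2)*(d + 4)*(d^2 - d - 2) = (d - 2)*(d + 1)*(d + 2)*(d + 4)*(d + 1)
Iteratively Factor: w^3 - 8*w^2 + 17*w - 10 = (w - 2)*(w^2 - 6*w + 5) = (w - 5)*(w - 2)*(w - 1)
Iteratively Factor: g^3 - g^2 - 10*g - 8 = (g - 4)*(g^2 + 3*g + 2) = (g - 4)*(g + 1)*(g + 2)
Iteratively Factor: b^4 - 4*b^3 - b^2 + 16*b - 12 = (b - 3)*(b^3 - b^2 - 4*b + 4) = (b - 3)*(b - 1)*(b^2 - 4) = (b - 3)*(b - 2)*(b - 1)*(b + 2)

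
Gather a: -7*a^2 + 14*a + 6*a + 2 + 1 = -7*a^2 + 20*a + 3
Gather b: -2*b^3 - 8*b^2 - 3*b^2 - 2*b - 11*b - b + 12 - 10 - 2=-2*b^3 - 11*b^2 - 14*b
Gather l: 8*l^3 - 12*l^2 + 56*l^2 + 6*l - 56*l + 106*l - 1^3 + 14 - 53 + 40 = 8*l^3 + 44*l^2 + 56*l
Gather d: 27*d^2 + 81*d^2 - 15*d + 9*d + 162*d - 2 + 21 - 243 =108*d^2 + 156*d - 224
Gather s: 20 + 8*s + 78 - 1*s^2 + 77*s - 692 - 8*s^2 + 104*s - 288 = -9*s^2 + 189*s - 882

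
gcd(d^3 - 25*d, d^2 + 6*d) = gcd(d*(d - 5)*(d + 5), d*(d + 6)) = d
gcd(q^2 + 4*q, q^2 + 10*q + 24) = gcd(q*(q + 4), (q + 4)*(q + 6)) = q + 4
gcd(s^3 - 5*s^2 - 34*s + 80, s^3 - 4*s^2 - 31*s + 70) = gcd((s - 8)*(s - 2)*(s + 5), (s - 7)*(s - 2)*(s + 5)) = s^2 + 3*s - 10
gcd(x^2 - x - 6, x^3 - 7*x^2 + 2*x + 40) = x + 2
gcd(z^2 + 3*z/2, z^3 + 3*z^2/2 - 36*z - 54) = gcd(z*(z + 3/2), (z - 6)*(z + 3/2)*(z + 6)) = z + 3/2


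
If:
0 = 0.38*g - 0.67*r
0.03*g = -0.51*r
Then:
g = 0.00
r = 0.00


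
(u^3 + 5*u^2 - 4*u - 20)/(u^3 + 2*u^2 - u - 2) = (u^2 + 3*u - 10)/(u^2 - 1)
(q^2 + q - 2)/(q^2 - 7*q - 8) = (-q^2 - q + 2)/(-q^2 + 7*q + 8)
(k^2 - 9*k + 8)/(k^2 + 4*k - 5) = (k - 8)/(k + 5)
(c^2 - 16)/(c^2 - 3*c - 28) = (c - 4)/(c - 7)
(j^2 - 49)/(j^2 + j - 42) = (j - 7)/(j - 6)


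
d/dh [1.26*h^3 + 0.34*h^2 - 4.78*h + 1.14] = 3.78*h^2 + 0.68*h - 4.78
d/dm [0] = 0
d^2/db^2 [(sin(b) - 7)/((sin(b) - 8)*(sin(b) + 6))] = (-sin(b)^5 + 26*sin(b)^4 - 328*sin(b)^3 + 1426*sin(b)^2 - 2604*sin(b) - 920)/((sin(b) - 8)^3*(sin(b) + 6)^3)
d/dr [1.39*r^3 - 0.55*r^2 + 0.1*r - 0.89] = 4.17*r^2 - 1.1*r + 0.1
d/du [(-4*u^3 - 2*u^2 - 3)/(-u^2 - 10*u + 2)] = 2*(2*u^4 + 40*u^3 - 2*u^2 - 7*u - 15)/(u^4 + 20*u^3 + 96*u^2 - 40*u + 4)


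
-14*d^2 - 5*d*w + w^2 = (-7*d + w)*(2*d + w)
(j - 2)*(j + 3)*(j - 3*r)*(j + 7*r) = j^4 + 4*j^3*r + j^3 - 21*j^2*r^2 + 4*j^2*r - 6*j^2 - 21*j*r^2 - 24*j*r + 126*r^2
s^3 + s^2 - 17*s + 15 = (s - 3)*(s - 1)*(s + 5)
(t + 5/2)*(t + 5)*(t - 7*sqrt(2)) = t^3 - 7*sqrt(2)*t^2 + 15*t^2/2 - 105*sqrt(2)*t/2 + 25*t/2 - 175*sqrt(2)/2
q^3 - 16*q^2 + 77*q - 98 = (q - 7)^2*(q - 2)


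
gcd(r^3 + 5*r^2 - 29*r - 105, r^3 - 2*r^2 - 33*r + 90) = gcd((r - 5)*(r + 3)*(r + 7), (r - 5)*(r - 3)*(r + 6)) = r - 5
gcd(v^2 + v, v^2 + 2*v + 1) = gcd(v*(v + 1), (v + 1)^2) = v + 1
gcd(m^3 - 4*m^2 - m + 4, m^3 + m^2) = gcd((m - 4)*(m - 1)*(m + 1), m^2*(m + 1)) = m + 1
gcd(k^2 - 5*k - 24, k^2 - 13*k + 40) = k - 8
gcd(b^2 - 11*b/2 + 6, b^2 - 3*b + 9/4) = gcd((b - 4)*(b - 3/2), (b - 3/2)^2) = b - 3/2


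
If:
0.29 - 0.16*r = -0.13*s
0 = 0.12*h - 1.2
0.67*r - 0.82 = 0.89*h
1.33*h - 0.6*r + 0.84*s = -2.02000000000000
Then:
No Solution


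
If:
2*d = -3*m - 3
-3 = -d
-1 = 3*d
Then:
No Solution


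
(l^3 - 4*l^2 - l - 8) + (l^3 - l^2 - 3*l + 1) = 2*l^3 - 5*l^2 - 4*l - 7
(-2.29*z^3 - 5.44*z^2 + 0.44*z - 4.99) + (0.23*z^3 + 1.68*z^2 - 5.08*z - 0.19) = -2.06*z^3 - 3.76*z^2 - 4.64*z - 5.18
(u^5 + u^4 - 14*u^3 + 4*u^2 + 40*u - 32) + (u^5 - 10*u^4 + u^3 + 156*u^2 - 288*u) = 2*u^5 - 9*u^4 - 13*u^3 + 160*u^2 - 248*u - 32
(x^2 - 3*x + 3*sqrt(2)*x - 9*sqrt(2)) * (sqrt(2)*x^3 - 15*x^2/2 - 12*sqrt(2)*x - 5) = sqrt(2)*x^5 - 3*sqrt(2)*x^4 - 3*x^4/2 - 69*sqrt(2)*x^3/2 + 9*x^3/2 - 77*x^2 + 207*sqrt(2)*x^2/2 - 15*sqrt(2)*x + 231*x + 45*sqrt(2)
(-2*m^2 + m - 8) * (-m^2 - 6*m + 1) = 2*m^4 + 11*m^3 + 49*m - 8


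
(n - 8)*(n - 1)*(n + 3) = n^3 - 6*n^2 - 19*n + 24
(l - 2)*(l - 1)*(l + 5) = l^3 + 2*l^2 - 13*l + 10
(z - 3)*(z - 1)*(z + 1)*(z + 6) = z^4 + 3*z^3 - 19*z^2 - 3*z + 18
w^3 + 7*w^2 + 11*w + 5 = (w + 1)^2*(w + 5)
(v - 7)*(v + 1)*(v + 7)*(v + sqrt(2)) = v^4 + v^3 + sqrt(2)*v^3 - 49*v^2 + sqrt(2)*v^2 - 49*sqrt(2)*v - 49*v - 49*sqrt(2)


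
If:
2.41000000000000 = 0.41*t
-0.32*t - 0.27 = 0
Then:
No Solution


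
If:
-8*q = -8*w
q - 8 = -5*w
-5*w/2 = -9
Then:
No Solution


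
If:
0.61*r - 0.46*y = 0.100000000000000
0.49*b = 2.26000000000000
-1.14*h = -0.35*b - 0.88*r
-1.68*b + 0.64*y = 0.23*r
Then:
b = 4.61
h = 11.26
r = 12.75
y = 16.69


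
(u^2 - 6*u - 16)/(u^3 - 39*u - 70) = (u - 8)/(u^2 - 2*u - 35)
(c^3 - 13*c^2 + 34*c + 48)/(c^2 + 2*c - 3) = (c^3 - 13*c^2 + 34*c + 48)/(c^2 + 2*c - 3)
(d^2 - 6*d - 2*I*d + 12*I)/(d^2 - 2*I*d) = (d - 6)/d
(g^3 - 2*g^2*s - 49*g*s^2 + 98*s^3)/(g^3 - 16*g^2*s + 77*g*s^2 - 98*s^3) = (-g - 7*s)/(-g + 7*s)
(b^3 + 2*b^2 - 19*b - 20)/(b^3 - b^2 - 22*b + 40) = (b + 1)/(b - 2)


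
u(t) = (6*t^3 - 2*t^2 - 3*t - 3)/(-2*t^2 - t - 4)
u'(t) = (4*t + 1)*(6*t^3 - 2*t^2 - 3*t - 3)/(-2*t^2 - t - 4)^2 + (18*t^2 - 4*t - 3)/(-2*t^2 - t - 4) = (-12*t^4 - 12*t^3 - 76*t^2 + 4*t + 9)/(4*t^4 + 4*t^3 + 17*t^2 + 8*t + 16)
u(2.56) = -3.91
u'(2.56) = -3.09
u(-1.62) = 3.79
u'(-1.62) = -3.93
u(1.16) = -0.02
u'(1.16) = -2.09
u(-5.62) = 18.10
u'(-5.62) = -3.23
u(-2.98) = 9.08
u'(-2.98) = -3.70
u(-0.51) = 0.69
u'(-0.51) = -0.75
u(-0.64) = 0.83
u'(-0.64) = -1.35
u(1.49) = -0.80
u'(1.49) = -2.56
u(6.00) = -14.67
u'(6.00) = -3.10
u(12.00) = -33.03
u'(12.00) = -3.03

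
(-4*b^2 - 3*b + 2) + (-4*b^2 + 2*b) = -8*b^2 - b + 2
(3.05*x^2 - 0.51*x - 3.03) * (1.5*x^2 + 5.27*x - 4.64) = 4.575*x^4 + 15.3085*x^3 - 21.3847*x^2 - 13.6017*x + 14.0592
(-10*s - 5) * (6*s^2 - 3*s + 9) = -60*s^3 - 75*s - 45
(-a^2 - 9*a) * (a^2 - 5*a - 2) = -a^4 - 4*a^3 + 47*a^2 + 18*a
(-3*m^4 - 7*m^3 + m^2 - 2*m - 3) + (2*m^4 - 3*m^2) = -m^4 - 7*m^3 - 2*m^2 - 2*m - 3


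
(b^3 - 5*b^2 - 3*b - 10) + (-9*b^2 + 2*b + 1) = b^3 - 14*b^2 - b - 9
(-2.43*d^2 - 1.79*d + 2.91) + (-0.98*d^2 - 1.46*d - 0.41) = -3.41*d^2 - 3.25*d + 2.5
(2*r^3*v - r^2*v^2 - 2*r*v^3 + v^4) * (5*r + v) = 10*r^4*v - 3*r^3*v^2 - 11*r^2*v^3 + 3*r*v^4 + v^5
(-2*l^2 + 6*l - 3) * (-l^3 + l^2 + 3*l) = 2*l^5 - 8*l^4 + 3*l^3 + 15*l^2 - 9*l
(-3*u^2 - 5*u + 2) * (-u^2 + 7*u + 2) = 3*u^4 - 16*u^3 - 43*u^2 + 4*u + 4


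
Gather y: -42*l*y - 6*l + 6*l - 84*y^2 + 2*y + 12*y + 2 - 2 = -84*y^2 + y*(14 - 42*l)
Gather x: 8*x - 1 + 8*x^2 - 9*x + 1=8*x^2 - x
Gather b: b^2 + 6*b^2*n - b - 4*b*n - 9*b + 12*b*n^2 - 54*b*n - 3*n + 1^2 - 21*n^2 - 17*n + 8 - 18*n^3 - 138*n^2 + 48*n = b^2*(6*n + 1) + b*(12*n^2 - 58*n - 10) - 18*n^3 - 159*n^2 + 28*n + 9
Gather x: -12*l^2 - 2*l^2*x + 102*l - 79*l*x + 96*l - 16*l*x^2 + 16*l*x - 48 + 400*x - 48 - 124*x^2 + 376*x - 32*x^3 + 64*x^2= -12*l^2 + 198*l - 32*x^3 + x^2*(-16*l - 60) + x*(-2*l^2 - 63*l + 776) - 96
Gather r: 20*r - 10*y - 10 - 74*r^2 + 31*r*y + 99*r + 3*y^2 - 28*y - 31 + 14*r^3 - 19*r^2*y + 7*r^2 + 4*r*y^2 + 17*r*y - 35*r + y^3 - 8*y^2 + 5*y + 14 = 14*r^3 + r^2*(-19*y - 67) + r*(4*y^2 + 48*y + 84) + y^3 - 5*y^2 - 33*y - 27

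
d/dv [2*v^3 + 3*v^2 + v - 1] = 6*v^2 + 6*v + 1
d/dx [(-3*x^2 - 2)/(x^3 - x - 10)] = (6*x*(-x^3 + x + 10) + (3*x^2 - 1)*(3*x^2 + 2))/(-x^3 + x + 10)^2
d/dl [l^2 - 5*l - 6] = 2*l - 5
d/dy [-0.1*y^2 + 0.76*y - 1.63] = 0.76 - 0.2*y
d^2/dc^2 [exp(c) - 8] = exp(c)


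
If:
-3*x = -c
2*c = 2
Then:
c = 1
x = 1/3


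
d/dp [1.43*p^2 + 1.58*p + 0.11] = 2.86*p + 1.58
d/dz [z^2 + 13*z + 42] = 2*z + 13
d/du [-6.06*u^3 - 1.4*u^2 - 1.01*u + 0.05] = -18.18*u^2 - 2.8*u - 1.01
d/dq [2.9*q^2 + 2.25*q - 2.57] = 5.8*q + 2.25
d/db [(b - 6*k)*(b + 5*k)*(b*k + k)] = k*(3*b^2 - 2*b*k + 2*b - 30*k^2 - k)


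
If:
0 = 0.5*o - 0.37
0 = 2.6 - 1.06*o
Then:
No Solution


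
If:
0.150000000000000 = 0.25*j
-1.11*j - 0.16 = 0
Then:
No Solution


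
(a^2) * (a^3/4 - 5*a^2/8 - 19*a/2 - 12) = a^5/4 - 5*a^4/8 - 19*a^3/2 - 12*a^2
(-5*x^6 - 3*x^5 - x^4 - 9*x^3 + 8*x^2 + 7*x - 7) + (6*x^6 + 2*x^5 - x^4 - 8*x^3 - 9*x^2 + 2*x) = x^6 - x^5 - 2*x^4 - 17*x^3 - x^2 + 9*x - 7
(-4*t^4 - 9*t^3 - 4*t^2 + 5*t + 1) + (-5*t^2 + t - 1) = -4*t^4 - 9*t^3 - 9*t^2 + 6*t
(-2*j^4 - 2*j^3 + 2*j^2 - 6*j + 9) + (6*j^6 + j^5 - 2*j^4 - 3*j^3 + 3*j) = 6*j^6 + j^5 - 4*j^4 - 5*j^3 + 2*j^2 - 3*j + 9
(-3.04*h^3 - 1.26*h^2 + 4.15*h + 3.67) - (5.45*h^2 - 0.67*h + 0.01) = -3.04*h^3 - 6.71*h^2 + 4.82*h + 3.66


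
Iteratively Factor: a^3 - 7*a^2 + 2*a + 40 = (a + 2)*(a^2 - 9*a + 20) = (a - 5)*(a + 2)*(a - 4)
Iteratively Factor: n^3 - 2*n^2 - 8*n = (n)*(n^2 - 2*n - 8) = n*(n - 4)*(n + 2)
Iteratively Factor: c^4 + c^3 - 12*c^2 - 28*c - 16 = (c + 1)*(c^3 - 12*c - 16) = (c - 4)*(c + 1)*(c^2 + 4*c + 4) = (c - 4)*(c + 1)*(c + 2)*(c + 2)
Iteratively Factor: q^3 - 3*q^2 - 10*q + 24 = (q + 3)*(q^2 - 6*q + 8) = (q - 2)*(q + 3)*(q - 4)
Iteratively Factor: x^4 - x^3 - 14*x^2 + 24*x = (x)*(x^3 - x^2 - 14*x + 24) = x*(x + 4)*(x^2 - 5*x + 6) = x*(x - 3)*(x + 4)*(x - 2)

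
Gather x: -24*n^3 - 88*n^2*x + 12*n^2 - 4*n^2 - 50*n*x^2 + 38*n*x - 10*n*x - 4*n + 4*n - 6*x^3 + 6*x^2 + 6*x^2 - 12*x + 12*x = -24*n^3 + 8*n^2 - 6*x^3 + x^2*(12 - 50*n) + x*(-88*n^2 + 28*n)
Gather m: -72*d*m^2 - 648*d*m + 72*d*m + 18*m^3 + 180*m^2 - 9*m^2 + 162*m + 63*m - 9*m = 18*m^3 + m^2*(171 - 72*d) + m*(216 - 576*d)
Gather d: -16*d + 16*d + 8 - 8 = 0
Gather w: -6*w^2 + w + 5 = -6*w^2 + w + 5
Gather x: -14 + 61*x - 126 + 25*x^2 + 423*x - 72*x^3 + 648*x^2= -72*x^3 + 673*x^2 + 484*x - 140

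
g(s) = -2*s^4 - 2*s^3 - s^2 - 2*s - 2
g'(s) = -8*s^3 - 6*s^2 - 2*s - 2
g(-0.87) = -0.85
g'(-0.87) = 0.47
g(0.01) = -2.02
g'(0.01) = -2.02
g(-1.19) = -1.68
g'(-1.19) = 5.36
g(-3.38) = -190.47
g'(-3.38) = 245.13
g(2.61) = -142.40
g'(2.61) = -190.33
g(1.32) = -17.05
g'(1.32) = -33.49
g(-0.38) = -1.32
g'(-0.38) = -1.67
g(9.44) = -17674.93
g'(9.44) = -7285.42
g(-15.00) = -94697.00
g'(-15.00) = 25678.00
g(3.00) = -233.00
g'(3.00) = -278.00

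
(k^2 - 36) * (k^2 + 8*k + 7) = k^4 + 8*k^3 - 29*k^2 - 288*k - 252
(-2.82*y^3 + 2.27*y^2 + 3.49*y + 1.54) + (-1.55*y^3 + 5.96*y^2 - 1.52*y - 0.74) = -4.37*y^3 + 8.23*y^2 + 1.97*y + 0.8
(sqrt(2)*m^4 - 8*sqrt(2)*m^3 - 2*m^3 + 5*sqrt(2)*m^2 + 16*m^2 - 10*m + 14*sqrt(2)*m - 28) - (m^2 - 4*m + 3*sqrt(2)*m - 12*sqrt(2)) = sqrt(2)*m^4 - 8*sqrt(2)*m^3 - 2*m^3 + 5*sqrt(2)*m^2 + 15*m^2 - 6*m + 11*sqrt(2)*m - 28 + 12*sqrt(2)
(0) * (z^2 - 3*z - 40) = 0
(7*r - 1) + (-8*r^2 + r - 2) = -8*r^2 + 8*r - 3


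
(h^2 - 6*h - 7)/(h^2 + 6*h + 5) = (h - 7)/(h + 5)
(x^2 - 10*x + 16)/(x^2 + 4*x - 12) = (x - 8)/(x + 6)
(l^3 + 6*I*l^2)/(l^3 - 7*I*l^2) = (l + 6*I)/(l - 7*I)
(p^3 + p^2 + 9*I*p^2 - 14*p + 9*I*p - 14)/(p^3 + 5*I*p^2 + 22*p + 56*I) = (p + 1)/(p - 4*I)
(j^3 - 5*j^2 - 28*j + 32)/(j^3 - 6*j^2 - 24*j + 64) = (j - 1)/(j - 2)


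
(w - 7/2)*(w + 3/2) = w^2 - 2*w - 21/4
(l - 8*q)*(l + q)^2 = l^3 - 6*l^2*q - 15*l*q^2 - 8*q^3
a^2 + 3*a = a*(a + 3)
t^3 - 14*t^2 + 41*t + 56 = (t - 8)*(t - 7)*(t + 1)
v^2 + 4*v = v*(v + 4)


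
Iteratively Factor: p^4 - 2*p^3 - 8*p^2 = (p + 2)*(p^3 - 4*p^2) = p*(p + 2)*(p^2 - 4*p) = p*(p - 4)*(p + 2)*(p)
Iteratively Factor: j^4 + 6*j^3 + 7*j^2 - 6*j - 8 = (j + 1)*(j^3 + 5*j^2 + 2*j - 8) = (j + 1)*(j + 4)*(j^2 + j - 2) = (j + 1)*(j + 2)*(j + 4)*(j - 1)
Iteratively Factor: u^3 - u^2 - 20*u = (u - 5)*(u^2 + 4*u) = u*(u - 5)*(u + 4)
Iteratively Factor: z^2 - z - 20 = (z + 4)*(z - 5)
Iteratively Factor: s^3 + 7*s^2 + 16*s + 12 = (s + 2)*(s^2 + 5*s + 6) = (s + 2)^2*(s + 3)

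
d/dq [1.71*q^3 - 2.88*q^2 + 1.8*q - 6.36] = 5.13*q^2 - 5.76*q + 1.8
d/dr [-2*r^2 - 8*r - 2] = -4*r - 8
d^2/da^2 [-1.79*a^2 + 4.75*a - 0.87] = -3.58000000000000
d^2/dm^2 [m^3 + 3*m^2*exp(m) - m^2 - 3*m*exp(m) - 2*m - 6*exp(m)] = 3*m^2*exp(m) + 9*m*exp(m) + 6*m - 6*exp(m) - 2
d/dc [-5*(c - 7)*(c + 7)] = -10*c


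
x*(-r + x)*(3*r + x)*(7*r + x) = -21*r^3*x + 11*r^2*x^2 + 9*r*x^3 + x^4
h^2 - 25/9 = (h - 5/3)*(h + 5/3)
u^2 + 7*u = u*(u + 7)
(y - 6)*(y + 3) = y^2 - 3*y - 18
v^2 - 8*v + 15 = (v - 5)*(v - 3)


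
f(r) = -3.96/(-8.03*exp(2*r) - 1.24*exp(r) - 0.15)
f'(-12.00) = 0.00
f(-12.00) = 26.40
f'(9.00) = 0.00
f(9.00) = 0.00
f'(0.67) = -0.23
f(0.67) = 0.12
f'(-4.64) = -2.01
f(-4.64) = 24.34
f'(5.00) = -0.00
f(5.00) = 0.00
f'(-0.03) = -0.81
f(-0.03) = 0.44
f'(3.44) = -0.00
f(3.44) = 0.00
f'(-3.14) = -6.93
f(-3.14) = 18.11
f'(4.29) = -0.00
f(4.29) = 0.00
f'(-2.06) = -8.63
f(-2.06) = 9.03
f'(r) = -3.96*(16.06*exp(2*r) + 1.24*exp(r))/(-8.03*exp(2*r) - 1.24*exp(r) - 0.15)^2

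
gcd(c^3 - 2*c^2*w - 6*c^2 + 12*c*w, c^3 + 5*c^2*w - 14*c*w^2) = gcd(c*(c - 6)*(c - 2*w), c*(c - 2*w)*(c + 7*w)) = -c^2 + 2*c*w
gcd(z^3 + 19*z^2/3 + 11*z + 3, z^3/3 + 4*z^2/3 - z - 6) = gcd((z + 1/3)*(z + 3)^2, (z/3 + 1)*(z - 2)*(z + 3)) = z^2 + 6*z + 9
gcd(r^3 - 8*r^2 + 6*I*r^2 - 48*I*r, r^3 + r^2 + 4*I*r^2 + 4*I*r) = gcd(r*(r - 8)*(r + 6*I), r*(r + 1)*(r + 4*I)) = r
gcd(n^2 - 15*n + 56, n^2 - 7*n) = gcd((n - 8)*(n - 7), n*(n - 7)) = n - 7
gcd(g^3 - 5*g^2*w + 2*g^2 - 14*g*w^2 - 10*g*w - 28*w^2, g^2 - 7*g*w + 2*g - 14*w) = -g^2 + 7*g*w - 2*g + 14*w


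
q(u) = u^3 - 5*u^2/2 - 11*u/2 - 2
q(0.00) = -2.00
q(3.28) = -11.65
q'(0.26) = -6.60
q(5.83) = 79.12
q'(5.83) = 67.32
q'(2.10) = -2.77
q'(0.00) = -5.50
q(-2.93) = -32.50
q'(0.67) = -7.50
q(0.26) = -3.58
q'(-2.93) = 34.90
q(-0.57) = 0.14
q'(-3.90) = 59.63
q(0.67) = -6.51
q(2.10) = -15.31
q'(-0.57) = -1.68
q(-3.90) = -77.89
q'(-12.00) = 486.50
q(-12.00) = -2024.00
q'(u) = 3*u^2 - 5*u - 11/2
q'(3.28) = 10.38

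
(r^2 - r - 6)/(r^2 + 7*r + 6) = (r^2 - r - 6)/(r^2 + 7*r + 6)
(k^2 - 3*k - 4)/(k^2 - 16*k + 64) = (k^2 - 3*k - 4)/(k^2 - 16*k + 64)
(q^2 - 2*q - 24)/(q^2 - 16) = (q - 6)/(q - 4)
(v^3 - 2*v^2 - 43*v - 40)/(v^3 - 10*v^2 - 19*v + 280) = (v + 1)/(v - 7)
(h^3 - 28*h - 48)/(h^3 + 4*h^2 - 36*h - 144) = (h + 2)/(h + 6)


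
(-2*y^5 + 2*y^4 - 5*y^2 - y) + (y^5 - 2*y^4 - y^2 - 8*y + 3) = -y^5 - 6*y^2 - 9*y + 3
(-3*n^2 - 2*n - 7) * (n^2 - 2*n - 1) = -3*n^4 + 4*n^3 + 16*n + 7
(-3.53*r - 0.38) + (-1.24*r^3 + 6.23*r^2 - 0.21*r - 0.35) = -1.24*r^3 + 6.23*r^2 - 3.74*r - 0.73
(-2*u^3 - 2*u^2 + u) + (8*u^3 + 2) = 6*u^3 - 2*u^2 + u + 2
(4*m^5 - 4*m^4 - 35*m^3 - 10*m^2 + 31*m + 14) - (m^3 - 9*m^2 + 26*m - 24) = 4*m^5 - 4*m^4 - 36*m^3 - m^2 + 5*m + 38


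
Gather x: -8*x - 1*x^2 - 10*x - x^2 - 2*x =-2*x^2 - 20*x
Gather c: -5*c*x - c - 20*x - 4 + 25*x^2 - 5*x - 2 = c*(-5*x - 1) + 25*x^2 - 25*x - 6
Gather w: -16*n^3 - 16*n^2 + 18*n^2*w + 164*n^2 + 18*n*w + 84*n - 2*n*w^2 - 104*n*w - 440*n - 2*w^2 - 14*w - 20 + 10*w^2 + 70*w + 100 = -16*n^3 + 148*n^2 - 356*n + w^2*(8 - 2*n) + w*(18*n^2 - 86*n + 56) + 80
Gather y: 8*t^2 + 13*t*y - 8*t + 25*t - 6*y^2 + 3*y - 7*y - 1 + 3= 8*t^2 + 17*t - 6*y^2 + y*(13*t - 4) + 2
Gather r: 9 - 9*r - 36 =-9*r - 27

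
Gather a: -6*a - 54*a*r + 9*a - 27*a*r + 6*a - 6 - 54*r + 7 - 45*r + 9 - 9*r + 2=a*(9 - 81*r) - 108*r + 12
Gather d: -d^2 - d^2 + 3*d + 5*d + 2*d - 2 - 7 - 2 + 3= -2*d^2 + 10*d - 8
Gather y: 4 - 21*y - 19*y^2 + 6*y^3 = 6*y^3 - 19*y^2 - 21*y + 4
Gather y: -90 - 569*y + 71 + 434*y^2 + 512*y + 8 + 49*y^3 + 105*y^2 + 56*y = 49*y^3 + 539*y^2 - y - 11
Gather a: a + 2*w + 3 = a + 2*w + 3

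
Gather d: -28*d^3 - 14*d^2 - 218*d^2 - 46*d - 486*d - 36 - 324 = -28*d^3 - 232*d^2 - 532*d - 360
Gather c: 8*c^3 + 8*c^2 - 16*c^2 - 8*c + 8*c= 8*c^3 - 8*c^2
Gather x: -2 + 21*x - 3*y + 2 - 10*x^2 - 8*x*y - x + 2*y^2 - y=-10*x^2 + x*(20 - 8*y) + 2*y^2 - 4*y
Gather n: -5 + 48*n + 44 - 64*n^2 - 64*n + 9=-64*n^2 - 16*n + 48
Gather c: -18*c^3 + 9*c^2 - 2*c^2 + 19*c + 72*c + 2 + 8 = -18*c^3 + 7*c^2 + 91*c + 10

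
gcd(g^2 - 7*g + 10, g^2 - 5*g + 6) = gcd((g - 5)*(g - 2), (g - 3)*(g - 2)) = g - 2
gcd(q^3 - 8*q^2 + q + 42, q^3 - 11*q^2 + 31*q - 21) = q^2 - 10*q + 21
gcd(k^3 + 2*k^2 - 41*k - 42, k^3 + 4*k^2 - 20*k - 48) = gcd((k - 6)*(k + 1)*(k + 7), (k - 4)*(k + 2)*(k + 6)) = 1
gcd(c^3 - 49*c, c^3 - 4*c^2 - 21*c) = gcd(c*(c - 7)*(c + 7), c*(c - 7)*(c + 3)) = c^2 - 7*c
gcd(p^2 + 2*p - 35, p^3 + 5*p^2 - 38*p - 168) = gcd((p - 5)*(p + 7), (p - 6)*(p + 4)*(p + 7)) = p + 7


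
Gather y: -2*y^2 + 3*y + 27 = -2*y^2 + 3*y + 27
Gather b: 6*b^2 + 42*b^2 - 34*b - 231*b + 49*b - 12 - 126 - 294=48*b^2 - 216*b - 432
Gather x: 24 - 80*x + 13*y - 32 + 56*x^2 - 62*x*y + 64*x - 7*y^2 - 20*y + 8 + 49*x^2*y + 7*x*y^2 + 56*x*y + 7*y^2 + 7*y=x^2*(49*y + 56) + x*(7*y^2 - 6*y - 16)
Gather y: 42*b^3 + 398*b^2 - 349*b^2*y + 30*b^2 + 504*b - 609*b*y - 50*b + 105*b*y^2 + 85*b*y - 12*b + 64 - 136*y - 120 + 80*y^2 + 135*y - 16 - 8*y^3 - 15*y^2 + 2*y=42*b^3 + 428*b^2 + 442*b - 8*y^3 + y^2*(105*b + 65) + y*(-349*b^2 - 524*b + 1) - 72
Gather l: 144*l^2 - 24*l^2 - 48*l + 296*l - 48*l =120*l^2 + 200*l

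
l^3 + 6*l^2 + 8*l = l*(l + 2)*(l + 4)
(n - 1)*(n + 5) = n^2 + 4*n - 5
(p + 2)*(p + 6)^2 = p^3 + 14*p^2 + 60*p + 72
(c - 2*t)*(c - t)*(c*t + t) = c^3*t - 3*c^2*t^2 + c^2*t + 2*c*t^3 - 3*c*t^2 + 2*t^3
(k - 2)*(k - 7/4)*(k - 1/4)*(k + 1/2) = k^4 - 7*k^3/2 + 39*k^2/16 + 43*k/32 - 7/16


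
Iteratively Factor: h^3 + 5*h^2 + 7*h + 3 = (h + 1)*(h^2 + 4*h + 3) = (h + 1)^2*(h + 3)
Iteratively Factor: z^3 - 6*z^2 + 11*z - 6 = (z - 3)*(z^2 - 3*z + 2) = (z - 3)*(z - 1)*(z - 2)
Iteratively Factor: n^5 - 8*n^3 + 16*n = (n - 2)*(n^4 + 2*n^3 - 4*n^2 - 8*n) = (n - 2)^2*(n^3 + 4*n^2 + 4*n) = (n - 2)^2*(n + 2)*(n^2 + 2*n) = n*(n - 2)^2*(n + 2)*(n + 2)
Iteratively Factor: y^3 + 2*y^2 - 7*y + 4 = (y + 4)*(y^2 - 2*y + 1) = (y - 1)*(y + 4)*(y - 1)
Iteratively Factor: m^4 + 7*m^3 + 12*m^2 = (m + 4)*(m^3 + 3*m^2) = m*(m + 4)*(m^2 + 3*m) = m*(m + 3)*(m + 4)*(m)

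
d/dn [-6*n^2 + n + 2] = 1 - 12*n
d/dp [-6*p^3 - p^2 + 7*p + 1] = -18*p^2 - 2*p + 7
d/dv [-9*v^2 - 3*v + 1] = -18*v - 3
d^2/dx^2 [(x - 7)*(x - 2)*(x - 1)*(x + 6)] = 12*x^2 - 24*x - 74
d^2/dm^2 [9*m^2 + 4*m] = 18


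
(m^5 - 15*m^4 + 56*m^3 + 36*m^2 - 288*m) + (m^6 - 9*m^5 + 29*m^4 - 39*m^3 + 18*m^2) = m^6 - 8*m^5 + 14*m^4 + 17*m^3 + 54*m^2 - 288*m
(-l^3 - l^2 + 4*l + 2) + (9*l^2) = -l^3 + 8*l^2 + 4*l + 2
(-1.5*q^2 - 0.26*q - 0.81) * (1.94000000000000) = -2.91*q^2 - 0.5044*q - 1.5714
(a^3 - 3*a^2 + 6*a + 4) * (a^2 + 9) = a^5 - 3*a^4 + 15*a^3 - 23*a^2 + 54*a + 36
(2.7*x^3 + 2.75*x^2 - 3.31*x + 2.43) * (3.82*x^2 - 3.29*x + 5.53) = 10.314*x^5 + 1.622*x^4 - 6.7607*x^3 + 35.38*x^2 - 26.299*x + 13.4379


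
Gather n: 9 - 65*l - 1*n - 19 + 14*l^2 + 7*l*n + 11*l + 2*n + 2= 14*l^2 - 54*l + n*(7*l + 1) - 8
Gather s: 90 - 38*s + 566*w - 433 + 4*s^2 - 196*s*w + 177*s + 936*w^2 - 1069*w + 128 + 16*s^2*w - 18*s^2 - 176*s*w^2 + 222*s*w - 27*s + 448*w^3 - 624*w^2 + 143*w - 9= s^2*(16*w - 14) + s*(-176*w^2 + 26*w + 112) + 448*w^3 + 312*w^2 - 360*w - 224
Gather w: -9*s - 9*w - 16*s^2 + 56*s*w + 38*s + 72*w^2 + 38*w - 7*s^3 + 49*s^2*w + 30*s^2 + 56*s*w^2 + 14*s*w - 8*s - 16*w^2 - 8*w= -7*s^3 + 14*s^2 + 21*s + w^2*(56*s + 56) + w*(49*s^2 + 70*s + 21)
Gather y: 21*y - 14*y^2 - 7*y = -14*y^2 + 14*y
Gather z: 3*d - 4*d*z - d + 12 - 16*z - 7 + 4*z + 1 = 2*d + z*(-4*d - 12) + 6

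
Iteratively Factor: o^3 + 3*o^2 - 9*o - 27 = (o + 3)*(o^2 - 9) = (o + 3)^2*(o - 3)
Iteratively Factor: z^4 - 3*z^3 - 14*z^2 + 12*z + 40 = (z + 2)*(z^3 - 5*z^2 - 4*z + 20) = (z - 5)*(z + 2)*(z^2 - 4) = (z - 5)*(z - 2)*(z + 2)*(z + 2)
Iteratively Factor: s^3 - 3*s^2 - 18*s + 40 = (s + 4)*(s^2 - 7*s + 10) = (s - 2)*(s + 4)*(s - 5)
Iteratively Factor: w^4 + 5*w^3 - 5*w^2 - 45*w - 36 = (w + 4)*(w^3 + w^2 - 9*w - 9) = (w - 3)*(w + 4)*(w^2 + 4*w + 3) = (w - 3)*(w + 3)*(w + 4)*(w + 1)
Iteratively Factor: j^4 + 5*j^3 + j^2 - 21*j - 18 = (j + 3)*(j^3 + 2*j^2 - 5*j - 6) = (j - 2)*(j + 3)*(j^2 + 4*j + 3) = (j - 2)*(j + 3)^2*(j + 1)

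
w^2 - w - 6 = (w - 3)*(w + 2)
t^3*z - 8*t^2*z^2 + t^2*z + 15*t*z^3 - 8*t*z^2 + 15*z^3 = (t - 5*z)*(t - 3*z)*(t*z + z)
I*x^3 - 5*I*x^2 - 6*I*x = x*(x - 6)*(I*x + I)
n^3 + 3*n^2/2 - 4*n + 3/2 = (n - 1)*(n - 1/2)*(n + 3)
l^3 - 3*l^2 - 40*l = l*(l - 8)*(l + 5)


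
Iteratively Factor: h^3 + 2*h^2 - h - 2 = (h + 2)*(h^2 - 1) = (h - 1)*(h + 2)*(h + 1)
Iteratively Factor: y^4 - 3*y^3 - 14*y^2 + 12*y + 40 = (y - 5)*(y^3 + 2*y^2 - 4*y - 8) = (y - 5)*(y - 2)*(y^2 + 4*y + 4) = (y - 5)*(y - 2)*(y + 2)*(y + 2)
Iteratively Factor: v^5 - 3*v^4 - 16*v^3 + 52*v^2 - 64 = (v - 4)*(v^4 + v^3 - 12*v^2 + 4*v + 16) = (v - 4)*(v + 4)*(v^3 - 3*v^2 + 4) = (v - 4)*(v + 1)*(v + 4)*(v^2 - 4*v + 4) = (v - 4)*(v - 2)*(v + 1)*(v + 4)*(v - 2)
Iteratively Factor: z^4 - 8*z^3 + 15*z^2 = (z - 3)*(z^3 - 5*z^2) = z*(z - 3)*(z^2 - 5*z) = z*(z - 5)*(z - 3)*(z)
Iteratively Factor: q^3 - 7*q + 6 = (q - 2)*(q^2 + 2*q - 3) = (q - 2)*(q + 3)*(q - 1)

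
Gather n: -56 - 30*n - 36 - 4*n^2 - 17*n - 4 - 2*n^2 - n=-6*n^2 - 48*n - 96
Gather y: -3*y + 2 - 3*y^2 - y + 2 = -3*y^2 - 4*y + 4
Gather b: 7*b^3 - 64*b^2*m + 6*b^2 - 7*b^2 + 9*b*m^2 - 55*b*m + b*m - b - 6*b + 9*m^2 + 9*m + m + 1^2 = 7*b^3 + b^2*(-64*m - 1) + b*(9*m^2 - 54*m - 7) + 9*m^2 + 10*m + 1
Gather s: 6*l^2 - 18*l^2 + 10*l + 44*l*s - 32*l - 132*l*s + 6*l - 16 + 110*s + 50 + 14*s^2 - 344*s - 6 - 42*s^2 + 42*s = -12*l^2 - 16*l - 28*s^2 + s*(-88*l - 192) + 28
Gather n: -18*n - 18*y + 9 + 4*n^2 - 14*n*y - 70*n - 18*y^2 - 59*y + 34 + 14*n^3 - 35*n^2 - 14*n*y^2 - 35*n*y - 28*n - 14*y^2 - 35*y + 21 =14*n^3 - 31*n^2 + n*(-14*y^2 - 49*y - 116) - 32*y^2 - 112*y + 64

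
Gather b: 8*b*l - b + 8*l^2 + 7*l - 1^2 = b*(8*l - 1) + 8*l^2 + 7*l - 1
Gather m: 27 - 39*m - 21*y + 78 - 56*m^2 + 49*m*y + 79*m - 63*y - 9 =-56*m^2 + m*(49*y + 40) - 84*y + 96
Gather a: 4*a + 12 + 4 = 4*a + 16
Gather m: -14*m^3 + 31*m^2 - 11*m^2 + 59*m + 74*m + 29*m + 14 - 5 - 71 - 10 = -14*m^3 + 20*m^2 + 162*m - 72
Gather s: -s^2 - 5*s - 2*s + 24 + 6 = -s^2 - 7*s + 30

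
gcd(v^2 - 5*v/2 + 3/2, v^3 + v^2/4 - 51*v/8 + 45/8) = v - 3/2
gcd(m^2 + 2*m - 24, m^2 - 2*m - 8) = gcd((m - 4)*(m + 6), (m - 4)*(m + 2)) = m - 4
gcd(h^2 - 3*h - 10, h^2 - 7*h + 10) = h - 5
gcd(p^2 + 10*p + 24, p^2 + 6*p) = p + 6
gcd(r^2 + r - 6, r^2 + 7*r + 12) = r + 3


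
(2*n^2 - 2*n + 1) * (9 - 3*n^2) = -6*n^4 + 6*n^3 + 15*n^2 - 18*n + 9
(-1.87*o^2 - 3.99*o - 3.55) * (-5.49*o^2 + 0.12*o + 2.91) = 10.2663*o^4 + 21.6807*o^3 + 13.569*o^2 - 12.0369*o - 10.3305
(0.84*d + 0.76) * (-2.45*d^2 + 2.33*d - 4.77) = -2.058*d^3 + 0.0952*d^2 - 2.236*d - 3.6252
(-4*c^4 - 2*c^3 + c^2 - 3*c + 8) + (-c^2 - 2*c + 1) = -4*c^4 - 2*c^3 - 5*c + 9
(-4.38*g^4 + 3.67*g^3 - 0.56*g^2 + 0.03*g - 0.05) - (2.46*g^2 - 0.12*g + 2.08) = -4.38*g^4 + 3.67*g^3 - 3.02*g^2 + 0.15*g - 2.13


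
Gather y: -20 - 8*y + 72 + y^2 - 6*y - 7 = y^2 - 14*y + 45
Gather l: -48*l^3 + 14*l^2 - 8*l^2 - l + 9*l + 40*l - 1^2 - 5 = -48*l^3 + 6*l^2 + 48*l - 6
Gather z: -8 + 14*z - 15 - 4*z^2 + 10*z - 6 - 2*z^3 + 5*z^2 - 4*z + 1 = -2*z^3 + z^2 + 20*z - 28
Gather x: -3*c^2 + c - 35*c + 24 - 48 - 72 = -3*c^2 - 34*c - 96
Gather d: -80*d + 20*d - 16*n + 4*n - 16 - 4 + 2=-60*d - 12*n - 18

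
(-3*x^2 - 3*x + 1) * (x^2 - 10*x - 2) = -3*x^4 + 27*x^3 + 37*x^2 - 4*x - 2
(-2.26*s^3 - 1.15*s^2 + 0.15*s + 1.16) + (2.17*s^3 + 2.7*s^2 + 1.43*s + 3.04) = -0.0899999999999999*s^3 + 1.55*s^2 + 1.58*s + 4.2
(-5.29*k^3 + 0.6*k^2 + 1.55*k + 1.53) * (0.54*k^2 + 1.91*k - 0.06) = -2.8566*k^5 - 9.7799*k^4 + 2.3004*k^3 + 3.7507*k^2 + 2.8293*k - 0.0918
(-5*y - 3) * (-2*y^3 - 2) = 10*y^4 + 6*y^3 + 10*y + 6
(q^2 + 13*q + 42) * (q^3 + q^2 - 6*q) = q^5 + 14*q^4 + 49*q^3 - 36*q^2 - 252*q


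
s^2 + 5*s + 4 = (s + 1)*(s + 4)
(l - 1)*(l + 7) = l^2 + 6*l - 7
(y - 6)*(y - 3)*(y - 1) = y^3 - 10*y^2 + 27*y - 18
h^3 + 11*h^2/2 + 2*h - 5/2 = (h - 1/2)*(h + 1)*(h + 5)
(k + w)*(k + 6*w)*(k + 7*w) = k^3 + 14*k^2*w + 55*k*w^2 + 42*w^3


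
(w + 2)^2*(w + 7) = w^3 + 11*w^2 + 32*w + 28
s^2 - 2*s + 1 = (s - 1)^2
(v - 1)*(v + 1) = v^2 - 1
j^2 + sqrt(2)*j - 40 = (j - 4*sqrt(2))*(j + 5*sqrt(2))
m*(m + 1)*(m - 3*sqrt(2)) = m^3 - 3*sqrt(2)*m^2 + m^2 - 3*sqrt(2)*m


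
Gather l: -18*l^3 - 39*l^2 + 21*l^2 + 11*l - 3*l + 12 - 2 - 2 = -18*l^3 - 18*l^2 + 8*l + 8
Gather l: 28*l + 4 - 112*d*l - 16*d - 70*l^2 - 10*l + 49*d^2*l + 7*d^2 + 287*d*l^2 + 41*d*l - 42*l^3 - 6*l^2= 7*d^2 - 16*d - 42*l^3 + l^2*(287*d - 76) + l*(49*d^2 - 71*d + 18) + 4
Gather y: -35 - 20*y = -20*y - 35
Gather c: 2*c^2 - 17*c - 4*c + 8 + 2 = 2*c^2 - 21*c + 10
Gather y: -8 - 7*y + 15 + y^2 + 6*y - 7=y^2 - y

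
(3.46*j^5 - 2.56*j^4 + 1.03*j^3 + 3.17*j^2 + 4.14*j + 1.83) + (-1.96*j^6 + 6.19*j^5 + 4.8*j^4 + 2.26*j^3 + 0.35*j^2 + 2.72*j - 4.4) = -1.96*j^6 + 9.65*j^5 + 2.24*j^4 + 3.29*j^3 + 3.52*j^2 + 6.86*j - 2.57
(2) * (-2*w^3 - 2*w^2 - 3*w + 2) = -4*w^3 - 4*w^2 - 6*w + 4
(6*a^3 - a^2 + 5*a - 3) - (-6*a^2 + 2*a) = 6*a^3 + 5*a^2 + 3*a - 3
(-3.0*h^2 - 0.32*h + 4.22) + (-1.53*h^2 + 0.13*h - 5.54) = -4.53*h^2 - 0.19*h - 1.32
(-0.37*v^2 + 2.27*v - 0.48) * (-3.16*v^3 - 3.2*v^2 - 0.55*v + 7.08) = 1.1692*v^5 - 5.9892*v^4 - 5.5437*v^3 - 2.3321*v^2 + 16.3356*v - 3.3984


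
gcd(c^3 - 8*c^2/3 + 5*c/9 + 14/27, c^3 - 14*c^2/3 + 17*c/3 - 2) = c - 2/3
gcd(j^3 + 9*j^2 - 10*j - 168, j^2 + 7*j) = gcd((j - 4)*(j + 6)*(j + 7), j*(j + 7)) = j + 7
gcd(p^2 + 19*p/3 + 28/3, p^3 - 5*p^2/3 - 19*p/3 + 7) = p + 7/3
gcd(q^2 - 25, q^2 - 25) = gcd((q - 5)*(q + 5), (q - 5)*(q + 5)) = q^2 - 25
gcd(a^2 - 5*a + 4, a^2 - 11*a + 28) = a - 4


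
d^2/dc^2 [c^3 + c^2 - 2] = 6*c + 2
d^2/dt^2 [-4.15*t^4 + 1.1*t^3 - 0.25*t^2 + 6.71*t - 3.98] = -49.8*t^2 + 6.6*t - 0.5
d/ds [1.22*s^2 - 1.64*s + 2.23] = 2.44*s - 1.64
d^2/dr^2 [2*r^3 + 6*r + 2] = 12*r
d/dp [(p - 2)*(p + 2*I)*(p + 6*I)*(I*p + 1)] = 4*I*p^3 + p^2*(-21 - 6*I) + p*(28 - 8*I) - 12 + 8*I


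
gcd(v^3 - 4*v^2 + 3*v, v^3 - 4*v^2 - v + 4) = v - 1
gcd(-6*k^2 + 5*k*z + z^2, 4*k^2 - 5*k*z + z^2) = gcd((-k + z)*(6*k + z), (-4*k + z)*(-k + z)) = -k + z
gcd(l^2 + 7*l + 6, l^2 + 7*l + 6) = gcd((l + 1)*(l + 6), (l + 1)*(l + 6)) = l^2 + 7*l + 6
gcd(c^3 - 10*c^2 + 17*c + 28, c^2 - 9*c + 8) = 1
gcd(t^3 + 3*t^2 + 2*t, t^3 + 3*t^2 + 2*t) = t^3 + 3*t^2 + 2*t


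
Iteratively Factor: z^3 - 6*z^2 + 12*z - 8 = (z - 2)*(z^2 - 4*z + 4) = (z - 2)^2*(z - 2)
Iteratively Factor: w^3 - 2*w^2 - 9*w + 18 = (w - 2)*(w^2 - 9) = (w - 3)*(w - 2)*(w + 3)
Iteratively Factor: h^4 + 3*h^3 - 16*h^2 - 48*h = (h + 3)*(h^3 - 16*h) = (h + 3)*(h + 4)*(h^2 - 4*h) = (h - 4)*(h + 3)*(h + 4)*(h)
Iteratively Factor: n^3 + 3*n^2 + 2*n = (n + 2)*(n^2 + n) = (n + 1)*(n + 2)*(n)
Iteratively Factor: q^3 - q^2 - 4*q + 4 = (q + 2)*(q^2 - 3*q + 2) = (q - 1)*(q + 2)*(q - 2)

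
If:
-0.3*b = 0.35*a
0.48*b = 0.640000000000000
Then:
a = -1.14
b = 1.33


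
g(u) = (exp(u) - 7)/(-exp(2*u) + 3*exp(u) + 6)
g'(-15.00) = 0.00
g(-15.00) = -1.17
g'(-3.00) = 0.03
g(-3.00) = -1.13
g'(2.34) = -0.02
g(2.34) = -0.05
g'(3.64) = 0.02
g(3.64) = -0.02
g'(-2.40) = 0.06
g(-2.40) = -1.10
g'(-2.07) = 0.08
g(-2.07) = -1.08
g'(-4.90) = 0.01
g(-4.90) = -1.16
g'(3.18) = 0.03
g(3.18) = -0.03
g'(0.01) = 0.22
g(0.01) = -0.75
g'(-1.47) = 0.12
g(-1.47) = -1.02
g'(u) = (exp(u) - 7)*(2*exp(2*u) - 3*exp(u))/(-exp(2*u) + 3*exp(u) + 6)^2 + exp(u)/(-exp(2*u) + 3*exp(u) + 6) = ((exp(u) - 7)*(2*exp(u) - 3) - exp(2*u) + 3*exp(u) + 6)*exp(u)/(-exp(2*u) + 3*exp(u) + 6)^2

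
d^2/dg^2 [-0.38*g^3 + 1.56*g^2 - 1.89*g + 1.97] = 3.12 - 2.28*g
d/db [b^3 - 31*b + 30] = 3*b^2 - 31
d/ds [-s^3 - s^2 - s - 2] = -3*s^2 - 2*s - 1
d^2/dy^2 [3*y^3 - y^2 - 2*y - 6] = 18*y - 2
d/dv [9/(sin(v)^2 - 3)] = -36*sin(2*v)/(cos(2*v) + 5)^2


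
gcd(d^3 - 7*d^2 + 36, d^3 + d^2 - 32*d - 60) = d^2 - 4*d - 12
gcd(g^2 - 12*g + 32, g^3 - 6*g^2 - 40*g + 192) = g^2 - 12*g + 32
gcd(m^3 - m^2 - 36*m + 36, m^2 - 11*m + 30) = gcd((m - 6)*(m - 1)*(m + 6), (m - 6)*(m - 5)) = m - 6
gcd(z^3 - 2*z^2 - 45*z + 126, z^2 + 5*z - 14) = z + 7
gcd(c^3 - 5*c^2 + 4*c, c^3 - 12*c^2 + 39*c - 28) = c^2 - 5*c + 4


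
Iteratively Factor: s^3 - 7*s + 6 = (s + 3)*(s^2 - 3*s + 2) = (s - 2)*(s + 3)*(s - 1)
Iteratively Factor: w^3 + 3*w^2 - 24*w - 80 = (w - 5)*(w^2 + 8*w + 16) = (w - 5)*(w + 4)*(w + 4)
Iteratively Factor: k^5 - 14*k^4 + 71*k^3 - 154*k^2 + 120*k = (k - 2)*(k^4 - 12*k^3 + 47*k^2 - 60*k) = k*(k - 2)*(k^3 - 12*k^2 + 47*k - 60) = k*(k - 4)*(k - 2)*(k^2 - 8*k + 15) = k*(k - 4)*(k - 3)*(k - 2)*(k - 5)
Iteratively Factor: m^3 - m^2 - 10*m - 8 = (m + 1)*(m^2 - 2*m - 8) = (m - 4)*(m + 1)*(m + 2)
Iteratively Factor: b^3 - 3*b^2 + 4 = (b - 2)*(b^2 - b - 2) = (b - 2)*(b + 1)*(b - 2)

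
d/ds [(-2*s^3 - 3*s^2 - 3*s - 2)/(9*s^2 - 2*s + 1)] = (-18*s^4 + 8*s^3 + 27*s^2 + 30*s - 7)/(81*s^4 - 36*s^3 + 22*s^2 - 4*s + 1)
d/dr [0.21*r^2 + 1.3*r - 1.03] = 0.42*r + 1.3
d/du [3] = 0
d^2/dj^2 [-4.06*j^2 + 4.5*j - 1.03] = -8.12000000000000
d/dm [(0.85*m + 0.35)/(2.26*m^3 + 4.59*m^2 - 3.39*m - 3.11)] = (1.921*m^3 + 3.9015*m^2 - 2.8815*m - (0.85*m + 0.35)*(6.78*m^2 + 9.18*m - 3.39) - 2.6435)/(2.26*m^3 + 4.59*m^2 - 3.39*m - 3.11)^2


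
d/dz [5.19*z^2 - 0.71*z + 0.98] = 10.38*z - 0.71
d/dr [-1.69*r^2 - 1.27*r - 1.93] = -3.38*r - 1.27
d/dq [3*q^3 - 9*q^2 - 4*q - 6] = 9*q^2 - 18*q - 4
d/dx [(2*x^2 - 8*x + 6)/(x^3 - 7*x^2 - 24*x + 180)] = 2*(-x^3 + 2*x^2 - 49*x + 108)/(x^5 - 8*x^4 - 47*x^3 + 414*x^2 + 540*x - 5400)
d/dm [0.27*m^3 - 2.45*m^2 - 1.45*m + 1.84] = 0.81*m^2 - 4.9*m - 1.45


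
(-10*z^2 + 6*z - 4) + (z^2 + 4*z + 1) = -9*z^2 + 10*z - 3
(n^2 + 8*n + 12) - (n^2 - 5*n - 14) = 13*n + 26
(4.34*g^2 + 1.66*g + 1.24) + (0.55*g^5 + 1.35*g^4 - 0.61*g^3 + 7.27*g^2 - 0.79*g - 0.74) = 0.55*g^5 + 1.35*g^4 - 0.61*g^3 + 11.61*g^2 + 0.87*g + 0.5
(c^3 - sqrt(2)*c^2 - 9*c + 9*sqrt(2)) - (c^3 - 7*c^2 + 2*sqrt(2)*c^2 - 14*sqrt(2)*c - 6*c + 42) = -3*sqrt(2)*c^2 + 7*c^2 - 3*c + 14*sqrt(2)*c - 42 + 9*sqrt(2)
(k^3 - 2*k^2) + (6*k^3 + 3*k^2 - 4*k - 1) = 7*k^3 + k^2 - 4*k - 1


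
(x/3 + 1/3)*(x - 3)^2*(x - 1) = x^4/3 - 2*x^3 + 8*x^2/3 + 2*x - 3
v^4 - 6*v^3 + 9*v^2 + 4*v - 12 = (v - 3)*(v - 2)^2*(v + 1)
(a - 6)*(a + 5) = a^2 - a - 30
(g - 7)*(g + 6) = g^2 - g - 42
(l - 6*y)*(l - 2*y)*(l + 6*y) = l^3 - 2*l^2*y - 36*l*y^2 + 72*y^3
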